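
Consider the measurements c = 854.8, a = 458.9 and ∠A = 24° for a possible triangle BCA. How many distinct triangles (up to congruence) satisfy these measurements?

c·sin A = 854.8·sin(24°) ≈ 347.7.
Since c sin A < a < c (347.7 < 458.9 < 854.8), two triangles exist.

2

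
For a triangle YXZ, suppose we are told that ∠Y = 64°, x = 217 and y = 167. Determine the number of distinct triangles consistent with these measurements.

0

x·sin Y = 217·sin(64°) ≈ 195.
Since y = 167 < 195 = x sin Y, no triangle exists.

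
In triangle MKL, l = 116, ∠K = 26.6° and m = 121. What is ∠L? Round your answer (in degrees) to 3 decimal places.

By the law of cosines, k² = l² + m² − 2·l·m·cos K = 2996.3, so k ≈ 54.738.
Law of cosines again: cos L = (m² + k² − l²)/(2·m·k) ≈ 0.31565, so ∠L ≈ 71.60°.

∠L ≈ 71.600°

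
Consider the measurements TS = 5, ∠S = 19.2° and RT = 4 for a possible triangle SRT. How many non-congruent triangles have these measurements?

2

TS·sin S = 5·sin(19.2°) ≈ 1.644.
Since TS sin S < RT < TS (1.644 < 4 < 5), two triangles exist.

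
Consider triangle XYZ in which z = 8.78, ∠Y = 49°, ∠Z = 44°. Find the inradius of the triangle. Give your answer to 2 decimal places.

2.70

The third angle is ∠X = 180° − ∠Y − ∠Z = 87.00°.
Law of sines: x = z·sin X/sin Z ≈ 12.622.
Law of sines: y = z·sin Y/sin Z ≈ 9.539.
Area = ½·z·x·sin Y ≈ 41.819.
Semiperimeter s = (12.622+9.539+8.78)/2 = 15.47.
Inradius = area/s = 41.819/15.47 ≈ 2.7031.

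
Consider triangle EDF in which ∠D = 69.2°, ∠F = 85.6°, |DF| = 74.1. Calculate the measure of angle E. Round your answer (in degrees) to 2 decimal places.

25.20

The third angle is ∠E = 180° − ∠D − ∠F = 25.20°.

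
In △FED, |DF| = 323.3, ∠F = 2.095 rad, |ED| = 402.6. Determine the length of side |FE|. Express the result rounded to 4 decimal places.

Law of sines: sin E = |DF|·sin F/|ED| ≈ 0.69520.
Since |ED| ≥ |DF|, only the acute value applies: ∠E ≈ 0.769 rad.
Then ∠D = π − ∠F − ∠E ≈ 0.278 rad.
Law of sines gives |FE| = |ED|·sin D/sin F ≈ 127.58.

127.5755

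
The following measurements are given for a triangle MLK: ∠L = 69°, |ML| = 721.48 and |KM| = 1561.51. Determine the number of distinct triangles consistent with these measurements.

|ML|·sin L = 721.48·sin(69°) ≈ 673.6.
Since |KM| ≥ |ML|, exactly one triangle exists.

1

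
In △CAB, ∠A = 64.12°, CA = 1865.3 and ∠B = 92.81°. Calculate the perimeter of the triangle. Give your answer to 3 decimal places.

The third angle is ∠C = 180° − ∠A − ∠B = 23.07°.
Law of sines: AB = CA·sin C/sin B ≈ 731.81.
Law of sines: BC = CA·sin A/sin B ≈ 1680.2.
Semiperimeter s = (731.81+1680.2+1865.3)/2 = 2138.7.
Perimeter = 731.81 + 1680.2 + 1865.3 = 4277.4.

perimeter ≈ 4277.358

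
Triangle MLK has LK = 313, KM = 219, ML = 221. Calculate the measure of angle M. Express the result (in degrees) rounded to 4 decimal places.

90.6908

By the law of cosines, cos M = (KM² + ML² − LK²) / (2·KM·ML) ≈ -0.01206, so ∠M ≈ 90.69°.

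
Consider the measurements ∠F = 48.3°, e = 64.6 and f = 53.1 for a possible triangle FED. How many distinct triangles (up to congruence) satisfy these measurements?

2

e·sin F = 64.6·sin(48.3°) ≈ 48.23.
Since e sin F < f < e (48.23 < 53.1 < 64.6), two triangles exist.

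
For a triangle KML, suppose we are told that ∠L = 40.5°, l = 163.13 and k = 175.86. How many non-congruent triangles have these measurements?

k·sin L = 175.86·sin(40.5°) ≈ 114.2.
Since k sin L < l < k (114.2 < 163.13 < 175.86), two triangles exist.

2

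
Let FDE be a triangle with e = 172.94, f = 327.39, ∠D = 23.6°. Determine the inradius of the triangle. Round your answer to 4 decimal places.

By the law of cosines, d² = e² + f² − 2·e·f·cos D = 33326, so d ≈ 182.55.
Area = ½·e·f·sin D ≈ 11334.
Semiperimeter s = (327.39+182.55+172.94)/2 = 341.44.
Inradius = area/s = 11334/341.44 ≈ 33.194.

r ≈ 33.1935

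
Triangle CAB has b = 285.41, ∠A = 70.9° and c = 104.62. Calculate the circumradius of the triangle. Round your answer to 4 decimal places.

R ≈ 142.8286

By the law of cosines, a² = b² + c² − 2·b·c·cos A = 72863, so a ≈ 269.93.
Area = ½·b·c·sin A ≈ 14108.
Circumradius = a/(2 sin A) ≈ 142.83.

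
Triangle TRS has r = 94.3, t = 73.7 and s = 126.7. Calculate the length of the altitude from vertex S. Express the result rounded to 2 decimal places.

54.43

Semiperimeter p = (73.7 + 94.3 + 126.7)/2 = 147.35.
Heron's formula: area = √(147.35·73.65·53.05·20.65) ≈ 3448.
The altitude from S has length 2·area/s ≈ 54.427.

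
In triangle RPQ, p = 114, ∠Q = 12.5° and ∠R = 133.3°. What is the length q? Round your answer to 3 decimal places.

43.898

The third angle is ∠P = 180° − ∠Q − ∠R = 34.20°.
Law of sines: q = p·sin Q/sin P ≈ 43.898.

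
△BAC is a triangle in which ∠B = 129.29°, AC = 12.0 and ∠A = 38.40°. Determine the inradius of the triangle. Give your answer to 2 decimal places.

The third angle is ∠C = 180° − ∠B − ∠A = 12.31°.
Law of sines: CB = AC·sin A/sin B ≈ 9.6308.
Law of sines: BA = AC·sin C/sin B ≈ 3.3057.
Area = ½·AC·CB·sin C ≈ 12.32.
Semiperimeter s = (12+9.6308+3.3057)/2 = 12.468.
Inradius = area/s = 12.32/12.468 ≈ 0.98809.

r ≈ 0.99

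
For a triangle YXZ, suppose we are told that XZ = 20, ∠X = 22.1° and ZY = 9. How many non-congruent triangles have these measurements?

XZ·sin X = 20·sin(22.1°) ≈ 7.524.
Since XZ sin X < ZY < XZ (7.524 < 9 < 20), two triangles exist.

2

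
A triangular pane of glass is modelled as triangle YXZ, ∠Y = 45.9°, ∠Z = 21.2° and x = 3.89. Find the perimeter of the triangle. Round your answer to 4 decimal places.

The third angle is ∠X = 180° − ∠Z − ∠Y = 112.90°.
Law of sines: y = x·sin Y/sin X ≈ 3.0325.
Law of sines: z = x·sin Z/sin X ≈ 1.5271.
Semiperimeter s = (3.0325+3.89+1.5271)/2 = 4.2248.
Perimeter = 3.0325 + 3.89 + 1.5271 = 8.4496.

8.4496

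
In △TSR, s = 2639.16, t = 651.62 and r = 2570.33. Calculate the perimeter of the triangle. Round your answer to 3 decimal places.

5861.110

Perimeter = 651.62 + 2639.2 + 2570.3 = 5861.1.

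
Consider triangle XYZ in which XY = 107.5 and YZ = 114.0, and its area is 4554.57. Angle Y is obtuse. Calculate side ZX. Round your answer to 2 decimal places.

From area = ½·XY·YZ·sin Y, we get sin Y = 2·area/(XY·YZ) ≈ 0.74330.
Taking the obtuse solution, ∠Y ≈ 131.99°.
Law of cosines then gives ZX ≈ 202.36.

202.36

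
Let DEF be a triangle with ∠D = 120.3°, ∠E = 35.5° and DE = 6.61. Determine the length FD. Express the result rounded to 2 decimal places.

9.36

The third angle is ∠F = 180° − ∠D − ∠E = 24.20°.
Law of sines: FD = DE·sin E/sin F ≈ 9.3638.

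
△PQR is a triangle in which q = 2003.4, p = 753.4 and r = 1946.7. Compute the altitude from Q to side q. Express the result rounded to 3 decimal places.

h_Q ≈ 727.036

Semiperimeter s = (753.4 + 2003.4 + 1946.7)/2 = 2351.8.
Heron's formula: area = √(2351.8·1598.3·348.35·405.05) ≈ 7.2827e+05.
The altitude from Q has length 2·area/q ≈ 727.04.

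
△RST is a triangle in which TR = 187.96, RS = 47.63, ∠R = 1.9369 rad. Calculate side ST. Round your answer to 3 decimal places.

By the law of cosines, ST² = TR² + RS² − 2·TR·RS·cos R = 44007, so ST ≈ 209.78.

209.779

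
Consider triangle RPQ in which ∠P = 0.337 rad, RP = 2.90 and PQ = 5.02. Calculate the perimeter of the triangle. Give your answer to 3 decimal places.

By the law of cosines, QR² = RP² + PQ² − 2·RP·PQ·cos P = 6.1321, so QR ≈ 2.4763.
Semiperimeter s = (5.02+2.4763+2.9)/2 = 5.1982.
Perimeter = 5.02 + 2.4763 + 2.9 = 10.396.

perimeter ≈ 10.396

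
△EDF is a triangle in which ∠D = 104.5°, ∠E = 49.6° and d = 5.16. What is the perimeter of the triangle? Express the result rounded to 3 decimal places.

perimeter ≈ 11.547

The third angle is ∠F = 180° − ∠E − ∠D = 25.90°.
Law of sines: e = d·sin E/sin D ≈ 4.0588.
Law of sines: f = d·sin F/sin D ≈ 2.3281.
Semiperimeter s = (4.0588+5.16+2.3281)/2 = 5.7734.
Perimeter = 4.0588 + 5.16 + 2.3281 = 11.547.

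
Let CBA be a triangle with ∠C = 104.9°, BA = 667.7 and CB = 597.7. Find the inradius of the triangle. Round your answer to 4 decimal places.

Law of sines: sin A = CB·sin C/BA ≈ 0.86506.
Since BA ≥ CB, only the acute value applies: ∠A ≈ 59.89°.
Then ∠B = 180° − ∠C − ∠A ≈ 15.21°.
Law of sines gives AC = BA·sin B/sin C ≈ 181.27.
Area = ½·BA·CB·sin B ≈ 52351.
Semiperimeter s = (667.7+181.27+597.7)/2 = 723.34.
Inradius = area/s = 52351/723.34 ≈ 72.375.

72.3751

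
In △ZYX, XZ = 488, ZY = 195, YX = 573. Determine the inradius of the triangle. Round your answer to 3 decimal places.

Semiperimeter s = (573 + 488 + 195)/2 = 628.
Heron's formula: area = √(628·55·140·433) ≈ 45758.
Inradius = area/s = 45758/628 ≈ 72.863.

r ≈ 72.863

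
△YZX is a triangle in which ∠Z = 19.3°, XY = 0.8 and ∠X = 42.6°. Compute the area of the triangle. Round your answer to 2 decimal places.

The third angle is ∠Y = 180° − ∠Z − ∠X = 118.10°.
Law of sines: ZX = XY·sin Y/sin Z ≈ 2.1352.
Law of sines: YZ = XY·sin X/sin Z ≈ 1.6384.
Area = ½·XY·ZX·sin X ≈ 0.5781.

0.58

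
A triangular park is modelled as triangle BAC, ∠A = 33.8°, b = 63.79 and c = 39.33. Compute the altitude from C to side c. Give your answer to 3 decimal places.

By the law of cosines, a² = c² + b² − 2·c·b·cos A = 1446.4, so a ≈ 38.031.
Area = ½·c·b·sin A ≈ 697.83.
The altitude from C has length 2·area/c ≈ 35.486.

h_C ≈ 35.486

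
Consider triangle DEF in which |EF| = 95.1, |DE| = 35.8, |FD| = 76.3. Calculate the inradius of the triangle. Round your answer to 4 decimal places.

12.3233

Semiperimeter s = (95.1 + 76.3 + 35.8)/2 = 103.6.
Heron's formula: area = √(103.6·8.5·27.3·67.8) ≈ 1276.7.
Inradius = area/s = 1276.7/103.6 ≈ 12.323.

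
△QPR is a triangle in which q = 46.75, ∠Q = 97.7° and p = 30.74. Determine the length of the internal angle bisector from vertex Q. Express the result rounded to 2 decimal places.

Law of sines: sin P = p·sin Q/q ≈ 0.65161.
Since q ≥ p, only the acute value applies: ∠P ≈ 40.66°.
Then ∠R = 180° − ∠Q − ∠P ≈ 41.64°.
Law of sines gives r = q·sin R/sin Q ≈ 31.344.
The bisector from Q has length 2·p·r·cos(∠Q/2)/(p+r) ≈ 20.425.

20.42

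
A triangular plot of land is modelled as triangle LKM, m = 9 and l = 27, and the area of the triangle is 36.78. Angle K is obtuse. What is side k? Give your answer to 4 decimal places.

From area = ½·m·l·sin K, we get sin K = 2·area/(m·l) ≈ 0.30272.
Taking the obtuse solution, ∠K ≈ 162.38°.
Law of cosines then gives k ≈ 35.682.

35.6819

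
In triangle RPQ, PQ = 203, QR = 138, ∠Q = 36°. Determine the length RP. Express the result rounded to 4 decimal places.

122.1695

By the law of cosines, RP² = PQ² + QR² − 2·PQ·QR·cos Q = 14925, so RP ≈ 122.17.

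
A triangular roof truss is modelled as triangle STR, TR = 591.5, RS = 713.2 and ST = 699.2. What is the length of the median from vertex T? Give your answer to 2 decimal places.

540.57

Median from T: ½√(2·ST² + 2·TR² − RS²) ≈ 540.57.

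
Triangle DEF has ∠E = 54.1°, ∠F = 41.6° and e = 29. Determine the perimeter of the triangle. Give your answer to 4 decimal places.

The third angle is ∠D = 180° − ∠E − ∠F = 84.30°.
Law of sines: d = e·sin D/sin E ≈ 35.624.
Law of sines: f = e·sin F/sin E ≈ 23.769.
Semiperimeter s = (35.624+29+23.769)/2 = 44.196.
Perimeter = 35.624 + 29 + 23.769 = 88.393.

perimeter ≈ 88.3926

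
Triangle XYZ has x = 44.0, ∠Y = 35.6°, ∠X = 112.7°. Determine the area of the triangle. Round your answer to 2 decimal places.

The third angle is ∠Z = 180° − ∠X − ∠Y = 31.70°.
Law of sines: y = x·sin Y/sin X ≈ 27.764.
Law of sines: z = x·sin Z/sin X ≈ 25.062.
Area = ½·x·y·sin Z ≈ 320.96.

area ≈ 320.96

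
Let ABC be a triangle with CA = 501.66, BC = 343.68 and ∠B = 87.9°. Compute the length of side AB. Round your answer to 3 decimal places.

378.251

Law of sines: sin A = BC·sin B/CA ≈ 0.68463.
Since CA ≥ BC, only the acute value applies: ∠A ≈ 43.21°.
Then ∠C = 180° − ∠B − ∠A ≈ 48.89°.
Law of sines gives AB = CA·sin C/sin B ≈ 378.25.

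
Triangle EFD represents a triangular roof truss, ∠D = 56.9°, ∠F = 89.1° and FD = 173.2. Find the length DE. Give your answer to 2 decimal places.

309.69

The third angle is ∠E = 180° − ∠F − ∠D = 34.00°.
Law of sines: DE = FD·sin F/sin E ≈ 309.69.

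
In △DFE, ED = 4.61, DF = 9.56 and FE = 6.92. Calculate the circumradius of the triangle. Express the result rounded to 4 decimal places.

5.1003

By the law of cosines, cos D = (ED² + DF² − FE²) / (2·ED·DF) ≈ 0.73471, so ∠D ≈ 42.72°.
Circumradius = FE/(2 sin D) ≈ 5.1003.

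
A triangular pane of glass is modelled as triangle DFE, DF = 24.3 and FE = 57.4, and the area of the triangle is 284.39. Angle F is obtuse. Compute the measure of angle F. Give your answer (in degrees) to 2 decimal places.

From area = ½·DF·FE·sin F, we get sin F = 2·area/(DF·FE) ≈ 0.40778.
Taking the obtuse solution, ∠F ≈ 155.93°.

155.93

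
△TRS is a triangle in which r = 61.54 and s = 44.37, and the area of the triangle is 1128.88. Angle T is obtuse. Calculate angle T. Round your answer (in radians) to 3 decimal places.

From area = ½·r·s·sin T, we get sin T = 2·area/(r·s) ≈ 0.82686.
Taking the obtuse solution, ∠T ≈ 2.168 rad.

∠T ≈ 2.168 rad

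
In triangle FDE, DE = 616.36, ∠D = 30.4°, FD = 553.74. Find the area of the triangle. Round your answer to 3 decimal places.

Area = ½·FD·DE·sin D ≈ 86355.

area ≈ 86355.468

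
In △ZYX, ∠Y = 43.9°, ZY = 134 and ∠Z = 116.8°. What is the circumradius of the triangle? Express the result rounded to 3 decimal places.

The third angle is ∠X = 180° − ∠Z − ∠Y = 19.30°.
Law of sines: YX = ZY·sin Z/sin X ≈ 361.88.
Law of sines: XZ = ZY·sin Y/sin X ≈ 281.12.
Circumradius = ZY/(2 sin X) ≈ 202.71.

R ≈ 202.714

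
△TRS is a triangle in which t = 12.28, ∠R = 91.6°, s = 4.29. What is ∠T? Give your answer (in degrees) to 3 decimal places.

69.323

By the law of cosines, r² = s² + t² − 2·s·t·cos R = 172.14, so r ≈ 13.12.
Law of cosines again: cos T = (r² + s² − t²)/(2·r·s) ≈ 0.35311, so ∠T ≈ 69.32°.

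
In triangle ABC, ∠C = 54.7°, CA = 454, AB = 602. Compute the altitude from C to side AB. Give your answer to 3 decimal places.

453.501

Law of sines: sin B = CA·sin C/AB ≈ 0.61549.
Since AB ≥ CA, only the acute value applies: ∠B ≈ 37.99°.
Then ∠A = 180° − ∠C − ∠B ≈ 87.31°.
Law of sines gives BC = AB·sin A/sin C ≈ 736.81.
Area = ½·AB·CA·sin A ≈ 1.365e+05.
The altitude from C has length 2·area/AB ≈ 453.5.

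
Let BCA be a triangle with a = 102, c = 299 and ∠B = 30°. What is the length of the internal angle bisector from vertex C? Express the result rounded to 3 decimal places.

t_C ≈ 51.526

By the law of cosines, b² = c² + a² − 2·c·a·cos B = 46981, so b ≈ 216.75.
Law of cosines again: cos C = (a² + b² − c²)/(2·a·b) ≈ -0.72406, so ∠C ≈ 136.39°.
The bisector from C has length 2·a·b·cos(∠C/2)/(a+b) ≈ 51.526.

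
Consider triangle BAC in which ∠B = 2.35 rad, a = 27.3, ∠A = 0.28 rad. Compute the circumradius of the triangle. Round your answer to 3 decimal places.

49.393

The third angle is ∠C = π − ∠B − ∠A = 0.512 rad.
Law of sines: b = a·sin B/sin A ≈ 70.283.
Law of sines: c = a·sin C/sin A ≈ 48.362.
Circumradius = a/(2 sin A) ≈ 49.393.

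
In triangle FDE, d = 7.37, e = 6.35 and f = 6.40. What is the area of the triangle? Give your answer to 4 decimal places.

Semiperimeter s = (6.4 + 7.37 + 6.35)/2 = 10.06.
Heron's formula: area = √(10.06·3.66·2.69·3.71) ≈ 19.169.

area ≈ 19.1691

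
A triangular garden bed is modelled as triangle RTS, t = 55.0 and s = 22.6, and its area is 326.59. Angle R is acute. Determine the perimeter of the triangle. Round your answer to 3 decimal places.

From area = ½·t·s·sin R, we get sin R = 2·area/(t·s) ≈ 0.52549.
Taking the acute solution, ∠R ≈ 31.70°.
Law of cosines then gives r ≈ 37.692.
Perimeter = 37.692 + 55 + 22.6 = 115.29.

perimeter ≈ 115.292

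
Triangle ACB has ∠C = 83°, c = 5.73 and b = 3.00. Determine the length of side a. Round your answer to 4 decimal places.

Law of sines: sin B = b·sin C/c ≈ 0.51966.
Since c ≥ b, only the acute value applies: ∠B ≈ 31.31°.
Then ∠A = 180° − ∠C − ∠B ≈ 65.69°.
Law of sines gives a = c·sin A/sin C ≈ 5.2612.

5.2612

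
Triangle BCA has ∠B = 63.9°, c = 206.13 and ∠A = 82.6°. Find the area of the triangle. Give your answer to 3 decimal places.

area ≈ 34278.379

The third angle is ∠C = 180° − ∠A − ∠B = 33.50°.
Law of sines: b = c·sin B/sin C ≈ 335.38.
Law of sines: a = c·sin A/sin C ≈ 370.36.
Area = ½·c·b·sin A ≈ 34278.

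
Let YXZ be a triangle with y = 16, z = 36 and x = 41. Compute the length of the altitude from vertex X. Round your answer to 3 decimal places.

h_X ≈ 13.960

Semiperimeter s = (16 + 41 + 36)/2 = 46.5.
Heron's formula: area = √(46.5·30.5·5.5·10.5) ≈ 286.19.
The altitude from X has length 2·area/x ≈ 13.96.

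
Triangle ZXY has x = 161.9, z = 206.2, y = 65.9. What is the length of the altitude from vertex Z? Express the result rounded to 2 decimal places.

42.84

Semiperimeter s = (206.2 + 161.9 + 65.9)/2 = 217.
Heron's formula: area = √(217·10.8·55.1·151.1) ≈ 4417.2.
The altitude from Z has length 2·area/z ≈ 42.844.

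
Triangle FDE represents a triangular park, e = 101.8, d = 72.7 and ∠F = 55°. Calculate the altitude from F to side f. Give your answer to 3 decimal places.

h_F ≈ 71.653

By the law of cosines, f² = d² + e² − 2·d·e·cos F = 7158.6, so f ≈ 84.609.
Area = ½·d·e·sin F ≈ 3031.2.
The altitude from F has length 2·area/f ≈ 71.653.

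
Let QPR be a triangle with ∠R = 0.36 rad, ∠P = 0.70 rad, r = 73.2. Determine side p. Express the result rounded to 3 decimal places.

133.864

The third angle is ∠Q = π − ∠P − ∠R = 2.082 rad.
Law of sines: p = r·sin P/sin R ≈ 133.86.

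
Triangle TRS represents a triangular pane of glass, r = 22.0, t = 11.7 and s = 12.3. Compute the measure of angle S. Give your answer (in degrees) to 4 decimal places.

By the law of cosines, cos S = (t² + r² − s²) / (2·t·r) ≈ 0.91220, so ∠S ≈ 24.19°.

24.1890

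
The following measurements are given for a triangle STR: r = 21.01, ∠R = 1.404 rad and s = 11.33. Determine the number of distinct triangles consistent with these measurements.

s·sin R = 11.33·sin(1.404 rad) ≈ 11.17.
Since r ≥ s, exactly one triangle exists.

1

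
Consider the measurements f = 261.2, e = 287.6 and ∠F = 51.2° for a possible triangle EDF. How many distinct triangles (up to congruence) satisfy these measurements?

e·sin F = 287.6·sin(51.2°) ≈ 224.1.
Since e sin F < f < e (224.1 < 261.2 < 287.6), two triangles exist.

2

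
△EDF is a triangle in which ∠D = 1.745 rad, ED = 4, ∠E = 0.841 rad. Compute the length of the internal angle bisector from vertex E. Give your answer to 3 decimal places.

The third angle is ∠F = π − ∠E − ∠D = 0.556 rad.
Law of sines: DF = ED·sin E/sin F ≈ 5.6522.
Law of sines: FE = ED·sin D/sin F ≈ 7.4689.
The bisector from E has length 2·FE·ED·cos(∠E/2)/(FE+ED) ≈ 4.756.

4.756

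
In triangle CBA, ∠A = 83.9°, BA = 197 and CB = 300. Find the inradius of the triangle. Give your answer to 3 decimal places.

65.234

Law of sines: sin C = BA·sin A/CB ≈ 0.65295.
Since CB ≥ BA, only the acute value applies: ∠C ≈ 40.76°.
Then ∠B = 180° − ∠A − ∠C ≈ 55.34°.
Law of sines gives AC = CB·sin B/sin A ≈ 248.15.
Area = ½·CB·BA·sin B ≈ 24305.
Semiperimeter s = (197+248.15+300)/2 = 372.58.
Inradius = area/s = 24305/372.58 ≈ 65.234.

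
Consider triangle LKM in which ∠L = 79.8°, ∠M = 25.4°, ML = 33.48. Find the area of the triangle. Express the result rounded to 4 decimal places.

area ≈ 245.1767

The third angle is ∠K = 180° − ∠M − ∠L = 74.80°.
Law of sines: KM = ML·sin L/sin K ≈ 34.145.
Law of sines: LK = ML·sin M/sin K ≈ 14.881.
Area = ½·ML·KM·sin M ≈ 245.18.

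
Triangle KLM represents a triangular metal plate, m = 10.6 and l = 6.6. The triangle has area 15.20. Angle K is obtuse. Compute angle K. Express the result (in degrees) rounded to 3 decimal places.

From area = ½·l·m·sin K, we get sin K = 2·area/(l·m) ≈ 0.43453.
Taking the obtuse solution, ∠K ≈ 154.24°.

∠K ≈ 154.244°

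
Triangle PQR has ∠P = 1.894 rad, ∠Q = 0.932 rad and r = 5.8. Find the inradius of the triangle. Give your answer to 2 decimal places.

2.14

The third angle is ∠R = π − ∠P − ∠Q = 0.316 rad.
Law of sines: p = r·sin P/sin R ≈ 17.719.
Law of sines: q = r·sin Q/sin R ≈ 15.002.
Area = ½·r·p·sin Q ≈ 41.253.
Semiperimeter s = (17.719+15.002+5.8)/2 = 19.261.
Inradius = area/s = 41.253/19.261 ≈ 2.1418.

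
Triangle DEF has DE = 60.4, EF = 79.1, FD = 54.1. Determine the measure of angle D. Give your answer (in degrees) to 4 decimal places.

87.2095

By the law of cosines, cos D = (FD² + DE² − EF²) / (2·FD·DE) ≈ 0.04868, so ∠D ≈ 87.21°.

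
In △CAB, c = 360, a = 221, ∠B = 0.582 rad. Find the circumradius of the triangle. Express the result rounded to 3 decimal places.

R ≈ 194.061

By the law of cosines, b² = c² + a² − 2·c·a·cos B = 45518, so b ≈ 213.35.
Area = ½·c·a·sin B ≈ 21867.
Circumradius = b/(2 sin B) ≈ 194.06.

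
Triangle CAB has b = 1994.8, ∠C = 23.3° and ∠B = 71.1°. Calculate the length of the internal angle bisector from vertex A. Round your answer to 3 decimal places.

The third angle is ∠A = 180° − ∠B − ∠C = 85.60°.
Law of sines: c = b·sin C/sin B ≈ 834.
Law of sines: a = b·sin A/sin B ≈ 2102.3.
The bisector from A has length 2·b·c·cos(∠A/2)/(b+c) ≈ 863.04.

863.036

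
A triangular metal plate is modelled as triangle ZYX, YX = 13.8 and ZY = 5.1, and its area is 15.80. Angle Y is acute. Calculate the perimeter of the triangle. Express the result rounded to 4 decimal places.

perimeter ≈ 28.4224

From area = ½·ZY·YX·sin Y, we get sin Y = 2·area/(ZY·YX) ≈ 0.44899.
Taking the acute solution, ∠Y ≈ 26.68°.
Law of cosines then gives XZ ≈ 9.5224.
Perimeter = 13.8 + 9.5224 + 5.1 = 28.422.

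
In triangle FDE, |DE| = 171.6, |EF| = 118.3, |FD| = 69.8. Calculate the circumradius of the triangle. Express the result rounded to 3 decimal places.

R ≈ 111.739

By the law of cosines, cos F = (|EF|² + |FD|² − |DE|²) / (2·|EF|·|FD|) ≈ -0.64062, so ∠F ≈ 129.84°.
Circumradius = |DE|/(2 sin F) ≈ 111.74.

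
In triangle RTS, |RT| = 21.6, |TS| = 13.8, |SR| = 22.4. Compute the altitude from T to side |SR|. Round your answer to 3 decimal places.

h_T ≈ 12.848

Semiperimeter s = (13.8 + 22.4 + 21.6)/2 = 28.9.
Heron's formula: area = √(28.9·15.1·6.5·7.3) ≈ 143.9.
The altitude from T has length 2·area/|SR| ≈ 12.848.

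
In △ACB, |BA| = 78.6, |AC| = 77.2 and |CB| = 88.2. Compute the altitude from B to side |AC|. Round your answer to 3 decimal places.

Semiperimeter s = (88.2 + 78.6 + 77.2)/2 = 122.
Heron's formula: area = √(122·33.8·43.4·44.8) ≈ 2831.5.
The altitude from B has length 2·area/|AC| ≈ 73.356.

73.356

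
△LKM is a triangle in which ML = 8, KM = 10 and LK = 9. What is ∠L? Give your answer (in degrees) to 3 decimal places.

By the law of cosines, cos L = (ML² + LK² − KM²) / (2·ML·LK) ≈ 0.31250, so ∠L ≈ 71.79°.

∠L ≈ 71.790°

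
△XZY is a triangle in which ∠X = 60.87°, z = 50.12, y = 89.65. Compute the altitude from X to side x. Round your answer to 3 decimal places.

49.949

By the law of cosines, x² = z² + y² − 2·z·y·cos X = 6174.6, so x ≈ 78.578.
Area = ½·z·y·sin X ≈ 1962.5.
The altitude from X has length 2·area/x ≈ 49.949.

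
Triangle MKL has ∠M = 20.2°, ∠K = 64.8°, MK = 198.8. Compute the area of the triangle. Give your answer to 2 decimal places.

6197.53

The third angle is ∠L = 180° − ∠M − ∠K = 95.00°.
Law of sines: KL = MK·sin M/sin L ≈ 68.907.
Law of sines: LM = MK·sin K/sin L ≈ 180.57.
Area = ½·MK·KL·sin K ≈ 6197.5.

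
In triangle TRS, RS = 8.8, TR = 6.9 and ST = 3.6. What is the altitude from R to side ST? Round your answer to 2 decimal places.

6.49

Semiperimeter s = (8.8 + 3.6 + 6.9)/2 = 9.65.
Heron's formula: area = √(9.65·0.85·6.05·2.75) ≈ 11.682.
The altitude from R has length 2·area/ST ≈ 6.49.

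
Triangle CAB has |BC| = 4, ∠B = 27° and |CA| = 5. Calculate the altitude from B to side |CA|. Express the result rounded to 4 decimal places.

h_B ≈ 2.9864

Law of sines: sin A = |BC|·sin B/|CA| ≈ 0.36319.
Since |CA| ≥ |BC|, only the acute value applies: ∠A ≈ 21.30°.
Then ∠C = 180° − ∠B − ∠A ≈ 131.70°.
Law of sines gives |AB| = |CA|·sin C/sin B ≈ 8.2226.
Area = ½·|CA|·|BC|·sin C ≈ 7.466.
The altitude from B has length 2·area/|CA| ≈ 2.9864.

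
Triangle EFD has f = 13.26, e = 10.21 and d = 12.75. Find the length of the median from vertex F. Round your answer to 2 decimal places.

9.46

Median from F: ½√(2·d² + 2·e² − f²) ≈ 9.4576.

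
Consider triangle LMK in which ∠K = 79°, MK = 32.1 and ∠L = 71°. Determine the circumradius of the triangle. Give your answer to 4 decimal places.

16.9748

The third angle is ∠M = 180° − ∠K − ∠L = 30.00°.
Law of sines: KL = MK·sin M/sin L ≈ 16.975.
Law of sines: LM = MK·sin K/sin L ≈ 33.326.
Circumradius = MK/(2 sin L) ≈ 16.975.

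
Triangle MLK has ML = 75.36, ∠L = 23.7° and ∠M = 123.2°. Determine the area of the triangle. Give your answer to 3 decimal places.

The third angle is ∠K = 180° − ∠M − ∠L = 33.10°.
Law of sines: LK = ML·sin M/sin K ≈ 115.47.
Law of sines: KM = ML·sin L/sin K ≈ 55.467.
Area = ½·ML·LK·sin L ≈ 1748.8.

1748.843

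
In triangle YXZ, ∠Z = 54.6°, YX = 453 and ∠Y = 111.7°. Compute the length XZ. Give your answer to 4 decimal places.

516.3571

The third angle is ∠X = 180° − ∠Z − ∠Y = 13.70°.
Law of sines: XZ = YX·sin Y/sin Z ≈ 516.36.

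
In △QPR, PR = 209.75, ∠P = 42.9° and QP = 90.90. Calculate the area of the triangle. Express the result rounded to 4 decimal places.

6489.4056

Area = ½·QP·PR·sin P ≈ 6489.4.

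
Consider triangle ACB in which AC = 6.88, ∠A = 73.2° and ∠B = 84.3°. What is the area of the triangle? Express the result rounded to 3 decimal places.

The third angle is ∠C = 180° − ∠B − ∠A = 22.50°.
Law of sines: CB = AC·sin A/sin B ≈ 6.6191.
Law of sines: BA = AC·sin C/sin B ≈ 2.6459.
Area = ½·AC·CB·sin C ≈ 8.7136.

8.714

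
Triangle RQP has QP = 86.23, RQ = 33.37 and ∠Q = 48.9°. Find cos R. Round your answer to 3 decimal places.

cos R ≈ -0.338

By the law of cosines, PR² = RQ² + QP² − 2·RQ·QP·cos Q = 4766, so PR ≈ 69.036.
Law of cosines again: cos R = (PR² + RQ² − QP²)/(2·PR·RQ) ≈ -0.33773, so ∠R ≈ 109.74°.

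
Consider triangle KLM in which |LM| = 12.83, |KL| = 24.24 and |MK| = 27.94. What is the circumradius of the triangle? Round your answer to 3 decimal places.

By the law of cosines, cos K = (|MK|² + |KL|² − |LM|²) / (2·|MK|·|KL|) ≈ 0.88858, so ∠K ≈ 27.30°.
Circumradius = |LM|/(2 sin K) ≈ 13.985.

13.985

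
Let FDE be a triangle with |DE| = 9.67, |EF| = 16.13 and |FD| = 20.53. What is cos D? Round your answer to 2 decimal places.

By the law of cosines, cos D = (|FD|² + |DE|² − |EF|²) / (2·|FD|·|DE|) ≈ 0.64176, so ∠D ≈ 50.08°.

0.64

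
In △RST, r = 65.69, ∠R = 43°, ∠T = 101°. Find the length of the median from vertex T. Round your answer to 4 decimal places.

The third angle is ∠S = 180° − ∠T − ∠R = 36.00°.
Law of sines: s = r·sin S/sin R ≈ 56.615.
Law of sines: t = r·sin T/sin R ≈ 94.55.
Median from T: ½√(2·r² + 2·s² − t²) ≈ 39.055.

39.0551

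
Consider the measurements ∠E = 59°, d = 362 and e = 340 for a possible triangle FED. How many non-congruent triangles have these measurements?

d·sin E = 362·sin(59°) ≈ 310.3.
Since d sin E < e < d (310.3 < 340 < 362), two triangles exist.

2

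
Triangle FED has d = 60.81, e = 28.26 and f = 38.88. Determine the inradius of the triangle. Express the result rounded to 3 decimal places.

Semiperimeter s = (38.88 + 28.26 + 60.81)/2 = 63.975.
Heron's formula: area = √(63.975·25.095·35.715·3.165) ≈ 426.
Inradius = area/s = 426/63.975 ≈ 6.6589.

r ≈ 6.659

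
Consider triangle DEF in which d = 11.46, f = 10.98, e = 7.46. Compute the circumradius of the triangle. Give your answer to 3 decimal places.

5.958

By the law of cosines, cos D = (e² + f² − d²) / (2·e·f) ≈ 0.27396, so ∠D ≈ 1.293 rad.
Circumradius = d/(2 sin D) ≈ 5.9579.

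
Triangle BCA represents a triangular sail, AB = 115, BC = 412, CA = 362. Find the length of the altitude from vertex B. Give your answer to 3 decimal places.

Semiperimeter s = (362 + 115 + 412)/2 = 444.5.
Heron's formula: area = √(444.5·82.5·329.5·32.5) ≈ 19817.
The altitude from B has length 2·area/CA ≈ 109.48.

h_B ≈ 109.485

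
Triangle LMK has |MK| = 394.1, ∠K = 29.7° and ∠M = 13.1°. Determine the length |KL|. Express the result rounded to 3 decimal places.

The third angle is ∠L = 180° − ∠M − ∠K = 137.20°.
Law of sines: |KL| = |MK|·sin M/sin L ≈ 131.47.

131.466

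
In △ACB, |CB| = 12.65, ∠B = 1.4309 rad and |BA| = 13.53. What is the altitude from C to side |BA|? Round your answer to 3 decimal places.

By the law of cosines, |AC|² = |CB|² + |BA|² − 2·|CB|·|BA|·cos B = 295.35, so |AC| ≈ 17.186.
Area = ½·|CB|·|BA|·sin B ≈ 84.741.
The altitude from C has length 2·area/|BA| ≈ 12.526.

h_C ≈ 12.526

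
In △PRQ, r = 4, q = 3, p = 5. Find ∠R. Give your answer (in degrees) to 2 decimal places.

53.13

By the law of cosines, cos R = (q² + p² − r²) / (2·q·p) ≈ 0.60000, so ∠R ≈ 53.13°.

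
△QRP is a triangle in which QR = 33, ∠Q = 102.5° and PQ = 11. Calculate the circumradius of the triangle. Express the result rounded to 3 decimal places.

By the law of cosines, RP² = PQ² + QR² − 2·PQ·QR·cos Q = 1367.1, so RP ≈ 36.975.
Area = ½·PQ·QR·sin Q ≈ 177.2.
Circumradius = RP/(2 sin Q) ≈ 18.936.

18.936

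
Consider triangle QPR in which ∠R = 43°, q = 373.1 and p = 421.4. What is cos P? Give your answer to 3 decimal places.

By the law of cosines, r² = q² + p² − 2·q·p·cos R = 86808, so r ≈ 294.63.
Law of cosines again: cos P = (r² + q² − p²)/(2·r·q) ≈ 0.22030, so ∠P ≈ 77.27°.

cos P ≈ 0.220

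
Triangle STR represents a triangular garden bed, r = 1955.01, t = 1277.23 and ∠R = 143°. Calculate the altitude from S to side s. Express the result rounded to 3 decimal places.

Law of sines: sin T = t·sin R/r ≈ 0.39317.
Since r ≥ t, only the acute value applies: ∠T ≈ 23.15°.
Then ∠S = 180° − ∠R − ∠T ≈ 13.85°.
Law of sines gives s = r·sin S/sin R ≈ 777.52.
Area = ½·r·t·sin S ≈ 2.9882e+05.
The altitude from S has length 2·area/s ≈ 768.66.

h_S ≈ 768.656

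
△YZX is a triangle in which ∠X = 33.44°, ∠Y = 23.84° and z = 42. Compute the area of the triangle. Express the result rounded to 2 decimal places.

The third angle is ∠Z = 180° − ∠X − ∠Y = 122.72°.
Law of sines: y = z·sin Y/sin Z ≈ 20.177.
Law of sines: x = z·sin X/sin Z ≈ 27.51.
Area = ½·z·y·sin X ≈ 233.5.

area ≈ 233.50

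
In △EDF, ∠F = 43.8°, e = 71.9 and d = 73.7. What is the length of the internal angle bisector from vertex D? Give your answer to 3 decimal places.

50.743

By the law of cosines, f² = e² + d² − 2·e·d·cos F = 2952, so f ≈ 54.333.
Law of cosines again: cos D = (f² + e² − d²)/(2·f·e) ≈ 0.34429, so ∠D ≈ 69.86°.
The bisector from D has length 2·f·e·cos(∠D/2)/(f+e) ≈ 50.743.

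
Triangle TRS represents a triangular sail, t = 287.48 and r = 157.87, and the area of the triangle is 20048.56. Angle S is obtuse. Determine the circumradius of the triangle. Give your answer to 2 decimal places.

219.25

From area = ½·t·r·sin S, we get sin S = 2·area/(t·r) ≈ 0.88350.
Taking the obtuse solution, ∠S ≈ 117.93°.
Law of cosines then gives s ≈ 387.41.
Circumradius = s/(2 sin S) ≈ 219.25.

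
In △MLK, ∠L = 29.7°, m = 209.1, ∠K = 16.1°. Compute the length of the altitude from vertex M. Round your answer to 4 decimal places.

The third angle is ∠M = 180° − ∠L − ∠K = 134.20°.
Law of sines: l = m·sin L/sin M ≈ 144.51.
Law of sines: k = m·sin K/sin M ≈ 80.884.
Area = ½·m·l·sin K ≈ 4189.8.
The altitude from M has length 2·area/m ≈ 40.075.

h_M ≈ 40.0746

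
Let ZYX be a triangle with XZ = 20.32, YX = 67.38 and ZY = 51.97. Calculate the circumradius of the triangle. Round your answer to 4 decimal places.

R ≈ 45.6789

By the law of cosines, cos Z = (XZ² + ZY² − YX²) / (2·XZ·ZY) ≈ -0.67530, so ∠Z ≈ 132.48°.
Circumradius = YX/(2 sin Z) ≈ 45.679.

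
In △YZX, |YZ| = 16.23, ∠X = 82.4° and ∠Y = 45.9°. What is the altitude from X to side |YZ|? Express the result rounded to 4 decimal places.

The third angle is ∠Z = 180° − ∠X − ∠Y = 51.70°.
Law of sines: |ZX| = |YZ|·sin Y/sin X ≈ 11.758.
Law of sines: |XY| = |YZ|·sin Z/sin X ≈ 12.85.
Area = ½·|YZ|·|ZX|·sin Z ≈ 74.883.
The altitude from X has length 2·area/|YZ| ≈ 9.2278.

9.2278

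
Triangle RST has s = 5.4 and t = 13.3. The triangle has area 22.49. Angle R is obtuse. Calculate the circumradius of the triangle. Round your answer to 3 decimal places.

From area = ½·s·t·sin R, we get sin R = 2·area/(s·t) ≈ 0.62629.
Taking the obtuse solution, ∠R ≈ 141.22°.
Law of cosines then gives r ≈ 17.833.
Circumradius = r/(2 sin R) ≈ 14.237.

14.237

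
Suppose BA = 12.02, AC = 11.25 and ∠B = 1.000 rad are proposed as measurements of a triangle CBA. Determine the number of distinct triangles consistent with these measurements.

BA·sin B = 12.02·sin(1.000 rad) ≈ 10.11.
Since BA sin B < AC < BA (10.11 < 11.25 < 12.02), two triangles exist.

2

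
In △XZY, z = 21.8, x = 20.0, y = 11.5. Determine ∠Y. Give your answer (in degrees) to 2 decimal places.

By the law of cosines, cos Y = (x² + z² − y²) / (2·x·z) ≈ 0.85205, so ∠Y ≈ 31.56°.

∠Y ≈ 31.56°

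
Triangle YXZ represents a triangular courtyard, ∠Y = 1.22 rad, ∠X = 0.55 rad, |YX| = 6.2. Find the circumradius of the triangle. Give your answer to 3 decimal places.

R ≈ 3.163

The third angle is ∠Z = π − ∠Y − ∠X = 1.372 rad.
Law of sines: |XZ| = |YX|·sin Y/sin Z ≈ 5.9399.
Law of sines: |ZY| = |YX|·sin X/sin Z ≈ 3.306.
Circumradius = |YX|/(2 sin Z) ≈ 3.1625.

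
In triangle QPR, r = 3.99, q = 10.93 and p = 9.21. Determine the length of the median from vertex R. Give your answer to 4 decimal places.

Median from R: ½√(2·q² + 2·p² − r²) ≈ 9.9078.

9.9078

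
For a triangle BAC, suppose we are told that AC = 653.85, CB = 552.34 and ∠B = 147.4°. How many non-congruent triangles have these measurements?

CB·sin B = 552.34·sin(147.4°) ≈ 297.6.
Since ∠B is not acute, a triangle exists only if AC > CB; here AC > CB, so there is exactly one triangle.

1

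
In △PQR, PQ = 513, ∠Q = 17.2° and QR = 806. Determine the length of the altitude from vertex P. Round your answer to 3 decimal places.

h_P ≈ 151.698

By the law of cosines, RP² = PQ² + QR² − 2·PQ·QR·cos Q = 1.2283e+05, so RP ≈ 350.47.
Area = ½·PQ·QR·sin Q ≈ 61134.
The altitude from P has length 2·area/QR ≈ 151.7.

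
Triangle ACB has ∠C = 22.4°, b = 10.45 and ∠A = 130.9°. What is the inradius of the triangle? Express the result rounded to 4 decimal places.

r ≈ 1.8975

The third angle is ∠B = 180° − ∠A − ∠C = 26.70°.
Law of sines: a = b·sin A/sin B ≈ 17.579.
Law of sines: c = b·sin C/sin B ≈ 8.8627.
Area = ½·b·a·sin C ≈ 35.002.
Semiperimeter s = (17.579+8.8627+10.45)/2 = 18.446.
Inradius = area/s = 35.002/18.446 ≈ 1.8975.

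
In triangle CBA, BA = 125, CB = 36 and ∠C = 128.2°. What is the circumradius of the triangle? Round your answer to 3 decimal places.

Law of sines: sin A = CB·sin C/BA ≈ 0.22633.
Since BA ≥ CB, only the acute value applies: ∠A ≈ 13.08°.
Then ∠B = 180° − ∠C − ∠A ≈ 38.72°.
Law of sines gives AC = BA·sin B/sin C ≈ 99.494.
Circumradius = BA/(2 sin C) ≈ 79.531.

79.531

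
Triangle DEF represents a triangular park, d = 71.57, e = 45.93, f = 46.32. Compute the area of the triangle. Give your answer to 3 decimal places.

1041.414

Semiperimeter s = (71.57 + 45.93 + 46.32)/2 = 81.91.
Heron's formula: area = √(81.91·10.34·35.98·35.59) ≈ 1041.4.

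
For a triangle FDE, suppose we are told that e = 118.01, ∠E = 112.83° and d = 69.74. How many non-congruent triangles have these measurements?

d·sin E = 69.74·sin(112.83°) ≈ 64.28.
Since ∠E is not acute, a triangle exists only if e > d; here e > d, so there is exactly one triangle.

1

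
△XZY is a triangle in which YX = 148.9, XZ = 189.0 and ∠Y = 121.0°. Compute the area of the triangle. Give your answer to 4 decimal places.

Law of sines: sin Z = YX·sin Y/XZ ≈ 0.67530.
Since XZ ≥ YX, only the acute value applies: ∠Z ≈ 42.48°.
Then ∠X = 180° − ∠Y − ∠Z ≈ 16.52°.
Law of sines gives ZY = XZ·sin X/sin Y ≈ 62.706.
Area = ½·XZ·YX·sin X ≈ 4001.7.

4001.6540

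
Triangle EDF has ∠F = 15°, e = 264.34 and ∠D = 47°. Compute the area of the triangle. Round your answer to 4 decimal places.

area ≈ 7490.0470

The third angle is ∠E = 180° − ∠D − ∠F = 118.00°.
Law of sines: d = e·sin D/sin E ≈ 218.96.
Law of sines: f = e·sin F/sin E ≈ 77.486.
Area = ½·e·d·sin F ≈ 7490.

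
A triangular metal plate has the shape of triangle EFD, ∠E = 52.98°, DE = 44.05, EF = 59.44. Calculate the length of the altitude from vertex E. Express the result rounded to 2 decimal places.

h_E ≈ 43.40

By the law of cosines, FD² = DE² + EF² − 2·DE·EF·cos E = 2320.6, so FD ≈ 48.172.
Area = ½·DE·EF·sin E ≈ 1045.3.
The altitude from E has length 2·area/FD ≈ 43.397.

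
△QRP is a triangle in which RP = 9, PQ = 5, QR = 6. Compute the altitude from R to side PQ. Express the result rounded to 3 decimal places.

Semiperimeter s = (9 + 5 + 6)/2 = 10.
Heron's formula: area = √(10·1·5·4) ≈ 14.142.
The altitude from R has length 2·area/PQ ≈ 5.6569.

h_R ≈ 5.657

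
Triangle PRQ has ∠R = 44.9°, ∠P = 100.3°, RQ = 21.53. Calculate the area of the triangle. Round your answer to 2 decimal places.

94.90

The third angle is ∠Q = 180° − ∠P − ∠R = 34.80°.
Law of sines: QP = RQ·sin R/sin P ≈ 15.446.
Law of sines: PR = RQ·sin Q/sin P ≈ 12.489.
Area = ½·RQ·QP·sin Q ≈ 94.898.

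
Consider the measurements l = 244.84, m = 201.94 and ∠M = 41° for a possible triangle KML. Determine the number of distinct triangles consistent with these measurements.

2

l·sin M = 244.84·sin(41°) ≈ 160.6.
Since l sin M < m < l (160.6 < 201.94 < 244.84), two triangles exist.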